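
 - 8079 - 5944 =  - 14023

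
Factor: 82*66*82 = 2^3*3^1*11^1*41^2 = 443784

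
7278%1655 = 658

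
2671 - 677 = 1994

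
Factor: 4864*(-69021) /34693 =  - 335718144/34693= - 2^8 * 3^2 * 19^1  *  7669^1*34693^( - 1 ) 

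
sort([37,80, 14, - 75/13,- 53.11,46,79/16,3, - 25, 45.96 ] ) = [ - 53.11,- 25, - 75/13, 3 , 79/16,14,37,45.96,  46,80]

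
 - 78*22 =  - 1716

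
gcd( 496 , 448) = 16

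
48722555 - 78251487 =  - 29528932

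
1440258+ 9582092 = 11022350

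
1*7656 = 7656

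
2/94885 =2/94885 = 0.00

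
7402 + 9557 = 16959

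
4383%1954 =475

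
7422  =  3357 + 4065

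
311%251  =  60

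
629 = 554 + 75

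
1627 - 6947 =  - 5320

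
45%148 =45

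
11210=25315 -14105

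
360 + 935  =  1295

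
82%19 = 6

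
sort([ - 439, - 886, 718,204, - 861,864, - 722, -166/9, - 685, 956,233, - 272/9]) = [ - 886, - 861, - 722,-685, - 439,-272/9 , - 166/9, 204,233,718, 864  ,  956]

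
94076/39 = 94076/39 = 2412.21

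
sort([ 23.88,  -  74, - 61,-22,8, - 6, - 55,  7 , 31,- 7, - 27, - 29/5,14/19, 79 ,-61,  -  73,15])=[- 74, - 73, - 61, -61, - 55,-27,- 22,-7, - 6, - 29/5,14/19,7,8, 15,23.88, 31,79] 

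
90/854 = 45/427= 0.11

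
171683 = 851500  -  679817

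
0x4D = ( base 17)49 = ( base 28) 2L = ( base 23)38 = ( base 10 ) 77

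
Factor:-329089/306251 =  - 11^( - 2 )*2531^ ( - 1 )*329089^1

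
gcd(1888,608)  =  32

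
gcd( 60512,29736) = 8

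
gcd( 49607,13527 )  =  1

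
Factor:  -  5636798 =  - 2^1*2818399^1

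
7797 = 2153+5644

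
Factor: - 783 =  -3^3*29^1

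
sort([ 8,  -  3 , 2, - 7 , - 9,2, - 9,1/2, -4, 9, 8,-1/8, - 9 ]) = [ - 9, - 9, -9, - 7, - 4, - 3, - 1/8,1/2, 2,2, 8, 8, 9 ]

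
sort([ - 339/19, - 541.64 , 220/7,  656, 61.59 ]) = [ - 541.64, - 339/19 , 220/7, 61.59, 656 ]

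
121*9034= 1093114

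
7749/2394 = 123/38 = 3.24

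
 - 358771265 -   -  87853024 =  - 270918241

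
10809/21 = 514  +  5/7 = 514.71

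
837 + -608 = 229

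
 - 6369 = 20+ - 6389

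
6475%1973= 556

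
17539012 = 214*81958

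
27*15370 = 414990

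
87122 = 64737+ 22385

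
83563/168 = 497+67/168  =  497.40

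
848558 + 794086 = 1642644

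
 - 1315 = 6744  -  8059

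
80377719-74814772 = 5562947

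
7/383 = 7/383 = 0.02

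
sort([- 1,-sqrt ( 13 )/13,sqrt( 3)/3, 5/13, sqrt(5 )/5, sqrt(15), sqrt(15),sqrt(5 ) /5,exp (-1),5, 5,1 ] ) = [-1,-sqrt(13)/13,exp ( - 1),5/13, sqrt(5 )/5, sqrt ( 5) /5, sqrt(3 )/3, 1,  sqrt(15)  ,  sqrt(15), 5,5] 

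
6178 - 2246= 3932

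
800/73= 10+70/73 = 10.96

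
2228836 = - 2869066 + 5097902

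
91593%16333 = 9928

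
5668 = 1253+4415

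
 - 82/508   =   -1 + 213/254 = - 0.16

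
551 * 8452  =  4657052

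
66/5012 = 33/2506 = 0.01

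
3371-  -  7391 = 10762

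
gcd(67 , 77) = 1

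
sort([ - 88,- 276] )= [ - 276,-88]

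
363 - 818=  - 455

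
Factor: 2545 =5^1 * 509^1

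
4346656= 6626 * 656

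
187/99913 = 17/9083=0.00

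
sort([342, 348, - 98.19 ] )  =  [ - 98.19,342, 348]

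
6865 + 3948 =10813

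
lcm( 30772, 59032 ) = 2892568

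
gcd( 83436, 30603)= 3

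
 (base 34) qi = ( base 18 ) 2E2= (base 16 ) 386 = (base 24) 1DE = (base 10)902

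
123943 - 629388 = -505445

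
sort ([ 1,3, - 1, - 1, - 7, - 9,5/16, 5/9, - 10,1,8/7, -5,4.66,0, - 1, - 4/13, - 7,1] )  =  [-10,-9, - 7,  -  7, - 5, - 1, - 1,-1, - 4/13,0, 5/16,5/9, 1,1, 1,8/7,3  ,  4.66 ]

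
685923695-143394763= 542528932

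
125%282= 125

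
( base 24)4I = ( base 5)424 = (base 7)222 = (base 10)114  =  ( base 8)162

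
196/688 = 49/172=0.28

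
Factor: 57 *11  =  627= 3^1*11^1*19^1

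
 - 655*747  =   - 489285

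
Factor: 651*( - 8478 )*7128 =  - 39340700784 = - 2^4*3^8*7^1*11^1*31^1*157^1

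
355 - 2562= - 2207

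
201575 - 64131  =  137444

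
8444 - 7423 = 1021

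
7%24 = 7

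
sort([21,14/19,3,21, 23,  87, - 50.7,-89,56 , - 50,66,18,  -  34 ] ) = [-89, - 50.7, - 50, - 34, 14/19,3,18,21 , 21,23,56, 66,87]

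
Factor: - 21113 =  - 43^1*491^1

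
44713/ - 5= -8943 + 2/5 = -8942.60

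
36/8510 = 18/4255 = 0.00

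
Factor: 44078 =2^1 * 22039^1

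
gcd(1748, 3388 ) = 4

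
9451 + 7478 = 16929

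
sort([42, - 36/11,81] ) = [ - 36/11, 42, 81]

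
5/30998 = 5/30998= 0.00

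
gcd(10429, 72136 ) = 1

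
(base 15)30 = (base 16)2d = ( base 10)45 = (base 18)29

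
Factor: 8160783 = 3^1*107^1*25423^1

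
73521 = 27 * 2723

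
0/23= 0=0.00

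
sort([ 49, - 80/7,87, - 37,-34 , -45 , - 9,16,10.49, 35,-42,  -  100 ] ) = [ - 100,  -  45,- 42, - 37,- 34, - 80/7, - 9, 10.49,16,35,  49, 87]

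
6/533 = 6/533 = 0.01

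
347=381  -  34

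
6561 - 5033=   1528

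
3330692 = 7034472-3703780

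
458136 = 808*567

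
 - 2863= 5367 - 8230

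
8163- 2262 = 5901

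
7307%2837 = 1633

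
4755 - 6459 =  - 1704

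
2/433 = 2/433 = 0.00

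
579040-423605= 155435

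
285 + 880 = 1165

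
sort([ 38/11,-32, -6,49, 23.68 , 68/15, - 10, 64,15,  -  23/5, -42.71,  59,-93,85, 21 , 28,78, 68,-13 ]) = [ - 93,-42.71, - 32, - 13 ,-10, - 6, - 23/5 , 38/11, 68/15, 15,21, 23.68, 28,49,59 , 64,68 , 78 , 85] 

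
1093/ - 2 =- 547 + 1/2 =- 546.50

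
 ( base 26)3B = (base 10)89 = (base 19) 4D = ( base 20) 49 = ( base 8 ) 131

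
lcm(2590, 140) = 5180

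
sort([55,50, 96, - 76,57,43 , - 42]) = [ - 76, - 42,43, 50,55, 57,96] 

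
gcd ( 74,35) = 1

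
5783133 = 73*79221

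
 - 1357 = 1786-3143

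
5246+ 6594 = 11840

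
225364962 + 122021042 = 347386004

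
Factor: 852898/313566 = 426449/156783= 3^( - 1) *11^( - 1)  *251^1*1699^1*4751^( -1) 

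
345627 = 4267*81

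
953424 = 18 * 52968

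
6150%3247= 2903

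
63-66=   -  3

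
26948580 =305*88356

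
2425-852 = 1573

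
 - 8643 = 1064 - 9707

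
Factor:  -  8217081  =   - 3^2* 67^1*13627^1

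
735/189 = 35/9 = 3.89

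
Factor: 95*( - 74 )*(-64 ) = 2^7*5^1*19^1*37^1 = 449920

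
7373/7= 1053+2/7 = 1053.29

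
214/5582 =107/2791 = 0.04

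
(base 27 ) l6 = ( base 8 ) 1075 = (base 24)NL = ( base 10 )573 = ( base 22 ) 141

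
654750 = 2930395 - 2275645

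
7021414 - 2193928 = 4827486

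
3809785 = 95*40103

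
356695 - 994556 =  - 637861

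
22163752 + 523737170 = 545900922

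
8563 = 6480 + 2083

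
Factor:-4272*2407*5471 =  - 56256673584=-2^4*3^1*29^1*83^1*89^1*5471^1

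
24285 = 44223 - 19938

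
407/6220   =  407/6220=0.07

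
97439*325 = 31667675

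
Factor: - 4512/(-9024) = 2^ ( - 1 ) = 1/2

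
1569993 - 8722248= - 7152255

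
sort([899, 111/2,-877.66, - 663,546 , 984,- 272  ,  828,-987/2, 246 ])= [-877.66, - 663, - 987/2, - 272,111/2,246, 546, 828, 899,984] 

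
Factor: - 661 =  - 661^1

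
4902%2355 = 192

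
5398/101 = 5398/101 = 53.45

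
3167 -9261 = - 6094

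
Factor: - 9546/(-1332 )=2^( - 1)*3^( - 1)*43^1 = 43/6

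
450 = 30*15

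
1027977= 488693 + 539284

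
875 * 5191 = 4542125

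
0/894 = 0= 0.00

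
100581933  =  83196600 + 17385333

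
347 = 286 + 61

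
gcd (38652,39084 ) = 12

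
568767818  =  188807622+379960196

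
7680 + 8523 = 16203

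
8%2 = 0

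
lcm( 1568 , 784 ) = 1568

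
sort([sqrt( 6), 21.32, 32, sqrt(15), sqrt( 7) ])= [sqrt( 6) , sqrt( 7 ), sqrt( 15), 21.32,32 ] 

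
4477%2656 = 1821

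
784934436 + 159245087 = 944179523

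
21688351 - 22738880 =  - 1050529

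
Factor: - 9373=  - 7^1*13^1*103^1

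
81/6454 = 81/6454 = 0.01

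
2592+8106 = 10698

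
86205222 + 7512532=93717754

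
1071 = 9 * 119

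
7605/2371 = 3 + 492/2371=3.21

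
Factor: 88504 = 2^3*13^1 * 23^1*37^1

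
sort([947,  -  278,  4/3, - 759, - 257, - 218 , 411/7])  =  [- 759, - 278,  -  257, - 218,4/3, 411/7 , 947 ] 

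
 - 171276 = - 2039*84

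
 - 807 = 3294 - 4101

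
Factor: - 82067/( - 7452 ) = 2^( - 2)*3^( - 4) * 23^(-1 )*82067^1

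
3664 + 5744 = 9408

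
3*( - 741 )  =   - 2223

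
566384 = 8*70798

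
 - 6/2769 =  - 2/923 = - 0.00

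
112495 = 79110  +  33385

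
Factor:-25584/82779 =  - 208/673=- 2^4 * 13^1*673^( - 1) 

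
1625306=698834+926472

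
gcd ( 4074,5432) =1358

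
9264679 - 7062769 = 2201910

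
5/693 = 5/693=0.01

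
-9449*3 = -28347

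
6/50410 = 3/25205 = 0.00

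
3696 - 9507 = - 5811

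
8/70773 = 8/70773 = 0.00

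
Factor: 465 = 3^1* 5^1*31^1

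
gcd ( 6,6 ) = 6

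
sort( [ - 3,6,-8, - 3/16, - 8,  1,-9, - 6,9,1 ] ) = [- 9 , - 8,-8,  -  6, -3, - 3/16,  1,1, 6,9]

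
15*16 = 240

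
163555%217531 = 163555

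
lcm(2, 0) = 0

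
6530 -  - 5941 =12471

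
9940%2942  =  1114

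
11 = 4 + 7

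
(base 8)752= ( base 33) es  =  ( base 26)IM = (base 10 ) 490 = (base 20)14A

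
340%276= 64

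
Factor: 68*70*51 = 2^3*3^1 * 5^1*7^1*17^2 = 242760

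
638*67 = 42746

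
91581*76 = 6960156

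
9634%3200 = 34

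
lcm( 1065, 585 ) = 41535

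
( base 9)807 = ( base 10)655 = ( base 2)1010001111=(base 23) 15b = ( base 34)J9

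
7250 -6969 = 281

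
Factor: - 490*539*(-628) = 165861080  =  2^3*5^1 * 7^4*11^1*157^1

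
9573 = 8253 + 1320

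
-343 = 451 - 794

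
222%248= 222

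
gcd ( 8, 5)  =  1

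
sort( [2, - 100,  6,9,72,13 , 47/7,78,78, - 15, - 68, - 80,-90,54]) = [ - 100, - 90, - 80, -68, - 15, 2 , 6, 47/7,9, 13, 54,72,78,78] 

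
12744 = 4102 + 8642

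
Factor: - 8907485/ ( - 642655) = 1781497/128531 = 13^(-1)*19^1*9887^(-1 )*93763^1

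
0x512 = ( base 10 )1298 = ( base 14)68a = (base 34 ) 146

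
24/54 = 4/9= 0.44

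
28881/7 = 4125+6/7  =  4125.86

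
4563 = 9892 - 5329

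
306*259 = 79254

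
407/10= 407/10 = 40.70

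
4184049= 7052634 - 2868585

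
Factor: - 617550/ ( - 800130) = 115/149 = 5^1*23^1*149^( - 1)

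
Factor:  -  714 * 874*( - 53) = 33073908 = 2^2 * 3^1*7^1* 17^1*19^1*23^1*53^1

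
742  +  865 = 1607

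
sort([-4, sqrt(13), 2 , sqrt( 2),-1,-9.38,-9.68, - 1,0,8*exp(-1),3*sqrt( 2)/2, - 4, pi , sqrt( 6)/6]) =[ - 9.68,- 9.38, - 4, - 4,- 1, - 1,0,sqrt( 6)/6,sqrt(2), 2,3*sqrt (2)/2,8*exp( - 1 ),pi, sqrt( 13)] 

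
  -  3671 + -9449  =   - 13120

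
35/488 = 35/488 = 0.07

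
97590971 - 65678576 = 31912395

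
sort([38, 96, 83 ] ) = [ 38, 83, 96]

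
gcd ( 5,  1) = 1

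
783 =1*783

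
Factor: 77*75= 3^1*5^2*7^1*11^1 = 5775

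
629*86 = 54094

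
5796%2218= 1360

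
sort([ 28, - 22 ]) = [-22, 28 ]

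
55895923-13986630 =41909293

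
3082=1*3082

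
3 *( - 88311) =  - 264933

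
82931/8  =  10366  +  3/8= 10366.38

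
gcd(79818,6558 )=6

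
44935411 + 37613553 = 82548964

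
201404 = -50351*( - 4)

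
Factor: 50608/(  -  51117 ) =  - 2^4*3^( - 1 ) * 11^( - 1 )*1549^( - 1) * 3163^1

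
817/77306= 817/77306 = 0.01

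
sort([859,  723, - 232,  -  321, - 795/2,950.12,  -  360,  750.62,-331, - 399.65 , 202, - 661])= [ - 661,-399.65, - 795/2,-360, - 331, - 321, - 232, 202,723,750.62, 859, 950.12]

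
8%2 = 0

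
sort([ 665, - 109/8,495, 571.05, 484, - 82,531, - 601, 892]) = [ - 601, - 82, - 109/8, 484, 495, 531,571.05, 665, 892]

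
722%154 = 106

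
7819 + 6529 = 14348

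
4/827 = 4/827 = 0.00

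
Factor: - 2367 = -3^2 *263^1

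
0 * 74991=0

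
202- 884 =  -682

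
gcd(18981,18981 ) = 18981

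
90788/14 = 45394/7 = 6484.86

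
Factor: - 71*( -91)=7^1 * 13^1* 71^1 =6461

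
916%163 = 101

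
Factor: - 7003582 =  - 2^1 *31^1*37^1  *43^1 * 71^1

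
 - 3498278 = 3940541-7438819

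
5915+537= 6452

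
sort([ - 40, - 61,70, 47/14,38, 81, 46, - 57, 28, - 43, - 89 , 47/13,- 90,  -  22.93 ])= [ - 90,  -  89,-61, - 57, - 43 , - 40, - 22.93, 47/14, 47/13,28,38,46, 70,81] 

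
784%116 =88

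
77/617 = 77/617 = 0.12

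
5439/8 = 5439/8 = 679.88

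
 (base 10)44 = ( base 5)134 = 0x2C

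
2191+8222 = 10413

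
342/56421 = 38/6269  =  0.01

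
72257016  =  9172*7878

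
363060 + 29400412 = 29763472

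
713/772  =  713/772 = 0.92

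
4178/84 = 2089/42 = 49.74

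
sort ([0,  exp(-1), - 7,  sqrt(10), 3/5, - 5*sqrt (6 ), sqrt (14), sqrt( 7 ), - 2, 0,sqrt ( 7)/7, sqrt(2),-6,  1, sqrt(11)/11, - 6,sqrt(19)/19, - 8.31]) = [ - 5*sqrt(  6),-8.31 ,-7, - 6,- 6, - 2, 0,  0 , sqrt (19)/19, sqrt(11)/11, exp(-1 ), sqrt ( 7)/7, 3/5,1,sqrt( 2 ), sqrt ( 7), sqrt( 10),sqrt( 14)]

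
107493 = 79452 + 28041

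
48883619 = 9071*5389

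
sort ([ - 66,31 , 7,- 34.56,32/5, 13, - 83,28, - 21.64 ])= [ - 83, - 66, - 34.56, - 21.64, 32/5,7,  13,28,31]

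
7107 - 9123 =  - 2016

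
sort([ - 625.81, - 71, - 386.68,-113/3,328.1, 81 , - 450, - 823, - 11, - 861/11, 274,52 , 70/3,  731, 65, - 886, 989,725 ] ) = [ - 886, - 823, - 625.81,  -  450, - 386.68, - 861/11, - 71, - 113/3 ,-11 , 70/3,  52, 65,81 , 274,328.1, 725,731 , 989]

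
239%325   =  239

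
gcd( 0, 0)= 0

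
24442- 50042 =-25600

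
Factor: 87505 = 5^1*11^1*37^1*43^1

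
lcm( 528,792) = 1584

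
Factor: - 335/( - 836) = 2^( -2) * 5^1*11^( - 1 )*19^( - 1)*67^1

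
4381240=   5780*758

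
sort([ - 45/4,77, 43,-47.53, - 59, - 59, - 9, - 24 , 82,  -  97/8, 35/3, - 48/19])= [-59, - 59, - 47.53 , - 24,-97/8, - 45/4, - 9, -48/19, 35/3, 43,77,82 ] 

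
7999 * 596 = 4767404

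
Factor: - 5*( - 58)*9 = 2^1*3^2*5^1*29^1 = 2610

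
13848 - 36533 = - 22685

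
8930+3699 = 12629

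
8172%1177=1110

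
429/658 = 429/658 = 0.65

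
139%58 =23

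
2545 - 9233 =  - 6688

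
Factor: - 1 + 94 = 93 = 3^1*31^1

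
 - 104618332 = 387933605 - 492551937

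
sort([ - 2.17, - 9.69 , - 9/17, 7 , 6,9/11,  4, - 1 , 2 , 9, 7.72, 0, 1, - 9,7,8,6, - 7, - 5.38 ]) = [ - 9.69 , - 9, - 7, -5.38, - 2.17, - 1, - 9/17,0, 9/11, 1 , 2,4,6,6 , 7,7, 7.72,8, 9]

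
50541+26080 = 76621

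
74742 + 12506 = 87248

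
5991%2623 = 745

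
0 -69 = - 69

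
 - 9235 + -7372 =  - 16607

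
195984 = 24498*8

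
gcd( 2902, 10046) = 2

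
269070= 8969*30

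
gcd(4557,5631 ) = 3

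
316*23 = 7268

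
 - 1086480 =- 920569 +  - 165911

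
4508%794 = 538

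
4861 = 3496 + 1365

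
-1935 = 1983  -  3918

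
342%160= 22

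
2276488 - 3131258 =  - 854770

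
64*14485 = 927040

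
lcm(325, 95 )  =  6175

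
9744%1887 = 309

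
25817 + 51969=77786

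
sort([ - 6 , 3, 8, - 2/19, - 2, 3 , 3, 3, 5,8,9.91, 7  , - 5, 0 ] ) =[  -  6, - 5,-2, - 2/19, 0, 3, 3, 3, 3, 5, 7, 8,8, 9.91]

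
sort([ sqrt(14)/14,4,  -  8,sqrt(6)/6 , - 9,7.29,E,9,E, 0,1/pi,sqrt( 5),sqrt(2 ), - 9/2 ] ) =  [ - 9 ,-8, - 9/2 , 0,sqrt( 14)/14,1/pi,sqrt( 6)/6,sqrt(2),sqrt (5),E , E , 4,7.29,9 ]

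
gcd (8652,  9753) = 3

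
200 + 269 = 469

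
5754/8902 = 2877/4451 = 0.65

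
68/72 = 17/18 = 0.94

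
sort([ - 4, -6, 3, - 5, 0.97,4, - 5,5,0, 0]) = [  -  6, - 5, - 5,  -  4,0,0, 0.97, 3 , 4, 5]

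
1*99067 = 99067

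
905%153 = 140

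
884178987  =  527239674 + 356939313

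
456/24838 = 228/12419= 0.02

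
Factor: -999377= - 999377^1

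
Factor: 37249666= 2^1*18624833^1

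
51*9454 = 482154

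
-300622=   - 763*394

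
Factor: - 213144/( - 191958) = 2^2 * 13^( - 1 )*23^(-1 )*83^1=332/299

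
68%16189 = 68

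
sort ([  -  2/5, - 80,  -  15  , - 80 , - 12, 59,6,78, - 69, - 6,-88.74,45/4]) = [ - 88.74, - 80, - 80 , - 69, - 15, - 12, - 6, - 2/5, 6,45/4, 59,78] 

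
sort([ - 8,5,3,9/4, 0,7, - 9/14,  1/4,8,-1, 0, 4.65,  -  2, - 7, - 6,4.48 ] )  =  [ - 8,- 7, - 6, - 2, - 1, - 9/14,0,0,1/4,9/4, 3,4.48,4.65,  5 , 7,8]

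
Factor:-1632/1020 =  -2^3*5^(-1) =- 8/5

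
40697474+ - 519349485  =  - 478652011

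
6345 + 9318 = 15663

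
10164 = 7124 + 3040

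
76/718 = 38/359 = 0.11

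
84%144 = 84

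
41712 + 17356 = 59068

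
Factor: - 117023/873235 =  - 5^(-1)*11^(-1)*15877^(-1 )*117023^1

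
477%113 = 25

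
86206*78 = 6724068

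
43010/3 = 43010/3 = 14336.67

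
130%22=20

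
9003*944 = 8498832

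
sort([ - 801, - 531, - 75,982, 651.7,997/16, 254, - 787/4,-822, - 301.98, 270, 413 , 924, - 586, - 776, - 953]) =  [ - 953, - 822, - 801, - 776, - 586 , - 531,  -  301.98, - 787/4, - 75, 997/16,254, 270, 413, 651.7, 924, 982]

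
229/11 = 229/11 = 20.82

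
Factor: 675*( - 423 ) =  - 3^5*5^2*47^1 =- 285525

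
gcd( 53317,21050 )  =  1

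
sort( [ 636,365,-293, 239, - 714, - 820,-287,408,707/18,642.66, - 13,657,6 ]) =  [ - 820, - 714, - 293, - 287, - 13,  6, 707/18, 239,  365,408, 636, 642.66,657 ] 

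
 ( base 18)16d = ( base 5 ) 3240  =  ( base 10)445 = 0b110111101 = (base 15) 1EA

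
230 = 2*115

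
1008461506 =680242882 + 328218624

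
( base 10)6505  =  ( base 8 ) 14551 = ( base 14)2529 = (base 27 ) 8op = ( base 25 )AA5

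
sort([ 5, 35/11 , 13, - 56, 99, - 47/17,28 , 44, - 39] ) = [ - 56, - 39, - 47/17,35/11, 5, 13,28, 44,99]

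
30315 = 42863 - 12548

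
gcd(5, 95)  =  5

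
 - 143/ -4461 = 143/4461 = 0.03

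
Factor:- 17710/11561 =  - 1610/1051 = - 2^1*5^1*7^1*23^1*1051^( - 1 ) 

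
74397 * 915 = 68073255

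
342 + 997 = 1339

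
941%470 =1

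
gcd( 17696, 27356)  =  28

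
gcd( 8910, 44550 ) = 8910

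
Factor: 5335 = 5^1*11^1*97^1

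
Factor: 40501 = 101^1 *401^1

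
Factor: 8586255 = 3^1*5^1*572417^1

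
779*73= 56867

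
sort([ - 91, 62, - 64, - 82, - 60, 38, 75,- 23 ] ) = [ - 91,-82, - 64, - 60, - 23 , 38, 62, 75] 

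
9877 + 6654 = 16531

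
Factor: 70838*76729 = 2^1*277^2*35419^1= 5435328902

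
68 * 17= 1156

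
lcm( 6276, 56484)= 56484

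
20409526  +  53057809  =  73467335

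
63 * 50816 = 3201408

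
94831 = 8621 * 11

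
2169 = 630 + 1539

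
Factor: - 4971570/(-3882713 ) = 2^1*3^1*5^1*165719^1*3882713^( - 1 )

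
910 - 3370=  -2460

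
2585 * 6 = 15510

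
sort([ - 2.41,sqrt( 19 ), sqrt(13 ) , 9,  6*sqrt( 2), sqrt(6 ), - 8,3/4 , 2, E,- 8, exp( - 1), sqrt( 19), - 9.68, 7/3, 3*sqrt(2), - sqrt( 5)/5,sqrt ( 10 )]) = [ - 9.68,-8,-8, - 2.41,- sqrt(5)/5, exp( -1), 3/4, 2, 7/3, sqrt (6 ), E,  sqrt(10 ), sqrt( 13), 3*sqrt( 2),sqrt( 19 ),sqrt( 19 ) , 6*sqrt ( 2 ), 9] 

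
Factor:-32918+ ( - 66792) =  - 99710 = - 2^1 * 5^1*13^2*59^1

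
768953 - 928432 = -159479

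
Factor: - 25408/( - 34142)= 32/43 = 2^5*43^(- 1) 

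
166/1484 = 83/742=0.11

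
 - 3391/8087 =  -3391/8087= - 0.42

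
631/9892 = 631/9892=0.06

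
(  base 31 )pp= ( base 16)320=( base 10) 800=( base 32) p0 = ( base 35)MU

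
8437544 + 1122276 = 9559820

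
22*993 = 21846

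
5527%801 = 721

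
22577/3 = 7525 +2/3 = 7525.67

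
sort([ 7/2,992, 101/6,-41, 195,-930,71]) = [  -  930 ,-41,  7/2,  101/6, 71,195, 992 ] 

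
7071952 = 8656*817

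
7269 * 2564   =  18637716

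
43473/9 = 14491/3 =4830.33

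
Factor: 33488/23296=2^( - 4)*23^1 = 23/16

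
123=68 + 55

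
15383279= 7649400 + 7733879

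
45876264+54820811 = 100697075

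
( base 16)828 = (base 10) 2088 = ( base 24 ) 3F0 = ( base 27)2N9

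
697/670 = 697/670 = 1.04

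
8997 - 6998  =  1999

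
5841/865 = 5841/865 = 6.75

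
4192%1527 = 1138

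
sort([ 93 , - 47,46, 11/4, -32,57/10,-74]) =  [  -  74, - 47, - 32,11/4 , 57/10,  46,93] 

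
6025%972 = 193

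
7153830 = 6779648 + 374182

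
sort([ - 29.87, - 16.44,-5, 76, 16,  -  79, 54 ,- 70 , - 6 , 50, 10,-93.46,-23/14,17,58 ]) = [ - 93.46, - 79, - 70, - 29.87, - 16.44, - 6, - 5, - 23/14,10, 16, 17 , 50,54,58,  76] 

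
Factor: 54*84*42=190512 = 2^4*3^5*7^2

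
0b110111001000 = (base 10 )3528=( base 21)800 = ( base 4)313020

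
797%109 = 34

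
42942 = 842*51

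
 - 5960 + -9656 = -15616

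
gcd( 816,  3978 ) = 102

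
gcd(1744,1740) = 4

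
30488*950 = 28963600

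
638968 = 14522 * 44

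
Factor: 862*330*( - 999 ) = -284175540 = - 2^2*3^4*5^1*11^1* 37^1*431^1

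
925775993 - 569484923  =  356291070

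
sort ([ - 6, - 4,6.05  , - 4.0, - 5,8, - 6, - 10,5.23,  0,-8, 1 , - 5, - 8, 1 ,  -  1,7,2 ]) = [ - 10, - 8, - 8 , - 6, - 6, - 5, - 5, - 4, - 4.0, - 1,0,1,1,2,5.23, 6.05,7, 8] 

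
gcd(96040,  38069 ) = 1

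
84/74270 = 6/5305 = 0.00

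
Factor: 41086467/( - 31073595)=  - 3^2*5^( - 1)*7^( - 2 ) * 17^1*67^( - 1 ) * 631^ (  -  1 )*89513^1 = - 13695489/10357865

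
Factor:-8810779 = -61^1*144439^1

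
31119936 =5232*5948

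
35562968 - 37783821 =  - 2220853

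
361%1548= 361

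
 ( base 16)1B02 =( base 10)6914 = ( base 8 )15402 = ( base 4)1230002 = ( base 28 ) 8mq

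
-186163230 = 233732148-419895378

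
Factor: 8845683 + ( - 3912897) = 2^1 * 3^1*822131^1  =  4932786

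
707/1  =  707 = 707.00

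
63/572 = 63/572 = 0.11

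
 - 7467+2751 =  -4716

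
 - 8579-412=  - 8991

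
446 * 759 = 338514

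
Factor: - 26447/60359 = - 13^ ( - 1 )*53^1 * 499^1*4643^(- 1)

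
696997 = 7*99571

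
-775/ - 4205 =155/841 =0.18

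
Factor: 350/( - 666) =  - 175/333 = -3^ ( - 2 ) * 5^2*7^1*37^( -1 ) 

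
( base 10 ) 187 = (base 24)7J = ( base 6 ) 511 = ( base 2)10111011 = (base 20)97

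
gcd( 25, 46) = 1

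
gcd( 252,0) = 252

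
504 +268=772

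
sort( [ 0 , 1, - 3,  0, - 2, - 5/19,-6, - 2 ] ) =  [ - 6, - 3, - 2, -2, - 5/19, 0, 0, 1]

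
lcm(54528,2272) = 54528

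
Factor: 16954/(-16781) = -98/97  =  - 2^1*7^2*97^( -1 ) 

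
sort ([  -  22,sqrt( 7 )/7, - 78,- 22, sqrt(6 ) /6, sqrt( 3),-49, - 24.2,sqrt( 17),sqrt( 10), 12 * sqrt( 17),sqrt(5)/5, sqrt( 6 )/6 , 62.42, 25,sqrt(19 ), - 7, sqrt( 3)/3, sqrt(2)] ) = [-78, - 49, - 24.2, - 22 ,-22, -7,sqrt(7) /7, sqrt( 6)/6, sqrt(6 )/6, sqrt (5 )/5, sqrt( 3) /3, sqrt(2 ),  sqrt ( 3 ), sqrt(10), sqrt( 17 ), sqrt(19 ),  25, 12*sqrt( 17 ), 62.42]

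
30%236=30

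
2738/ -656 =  -1369/328 = - 4.17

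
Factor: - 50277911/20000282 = - 2^( - 1)* 10000141^( - 1)*50277911^1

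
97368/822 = 118 + 62/137   =  118.45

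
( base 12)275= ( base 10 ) 377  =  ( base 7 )1046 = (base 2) 101111001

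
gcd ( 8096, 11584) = 32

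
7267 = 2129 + 5138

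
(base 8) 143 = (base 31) 36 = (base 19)54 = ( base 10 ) 99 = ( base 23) 47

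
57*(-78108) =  - 4452156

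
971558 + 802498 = 1774056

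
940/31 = 940/31  =  30.32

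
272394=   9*30266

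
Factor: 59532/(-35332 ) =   -  123/73 = -3^1*41^1*73^( - 1)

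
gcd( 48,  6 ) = 6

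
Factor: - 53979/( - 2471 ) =3^1*7^( -1)*19^1 * 353^( - 1 )*947^1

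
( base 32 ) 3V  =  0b1111111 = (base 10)127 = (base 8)177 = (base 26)4N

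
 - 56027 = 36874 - 92901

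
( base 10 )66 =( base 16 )42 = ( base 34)1w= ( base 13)51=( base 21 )33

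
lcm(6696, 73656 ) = 73656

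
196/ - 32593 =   -  196/32593 = - 0.01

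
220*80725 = 17759500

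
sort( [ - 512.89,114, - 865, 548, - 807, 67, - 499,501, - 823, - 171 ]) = [ - 865, - 823, - 807, - 512.89, - 499, - 171,67, 114,501,548 ] 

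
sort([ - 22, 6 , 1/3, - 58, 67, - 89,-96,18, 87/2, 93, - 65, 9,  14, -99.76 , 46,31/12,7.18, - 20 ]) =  [ - 99.76, - 96, - 89, - 65, - 58, - 22,-20,1/3, 31/12,  6, 7.18,9 , 14,18, 87/2,46,67,93 ] 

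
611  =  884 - 273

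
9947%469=98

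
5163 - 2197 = 2966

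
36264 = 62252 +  - 25988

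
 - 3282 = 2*( - 1641) 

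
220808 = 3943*56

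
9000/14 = 642 +6/7 = 642.86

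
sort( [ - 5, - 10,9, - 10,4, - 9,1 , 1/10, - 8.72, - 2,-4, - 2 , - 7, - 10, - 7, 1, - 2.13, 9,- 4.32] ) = [ - 10 , - 10, - 10, - 9, - 8.72,-7,  -  7, - 5,  -  4.32, - 4,-2.13, -2 , - 2, 1/10, 1,1,4, 9,  9]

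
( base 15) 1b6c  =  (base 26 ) 8ko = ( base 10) 5952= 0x1740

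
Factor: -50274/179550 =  - 5^ (-2 )*7^1=-7/25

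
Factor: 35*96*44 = 147840  =  2^7*3^1*5^1*7^1*11^1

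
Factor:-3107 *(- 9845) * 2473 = 75645150295= 5^1 * 11^1* 13^1 * 179^1*239^1*2473^1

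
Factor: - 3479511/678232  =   - 2^( - 3)*3^1*7^1*17^( - 1)*67^1* 2473^1*4987^( - 1) 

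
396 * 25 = 9900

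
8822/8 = 4411/4 = 1102.75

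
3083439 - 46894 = 3036545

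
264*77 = 20328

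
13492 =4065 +9427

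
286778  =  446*643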